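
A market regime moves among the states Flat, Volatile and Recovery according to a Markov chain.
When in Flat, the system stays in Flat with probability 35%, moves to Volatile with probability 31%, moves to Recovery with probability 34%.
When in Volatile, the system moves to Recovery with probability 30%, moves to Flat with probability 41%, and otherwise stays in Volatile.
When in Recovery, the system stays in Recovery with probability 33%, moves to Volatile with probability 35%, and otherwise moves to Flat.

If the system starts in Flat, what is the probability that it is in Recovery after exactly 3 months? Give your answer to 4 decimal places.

0.3241

Propagate the distribution vector 3 months from Flat.
After 0 months: (1.0000, 0.0000, 0.0000)
After 1 month: (0.3500, 0.3100, 0.3400)
After 2 months: (0.3584, 0.3174, 0.3242)
After 3 months: (0.3593, 0.3166, 0.3241)
P(in Recovery after 3 months) = 0.3241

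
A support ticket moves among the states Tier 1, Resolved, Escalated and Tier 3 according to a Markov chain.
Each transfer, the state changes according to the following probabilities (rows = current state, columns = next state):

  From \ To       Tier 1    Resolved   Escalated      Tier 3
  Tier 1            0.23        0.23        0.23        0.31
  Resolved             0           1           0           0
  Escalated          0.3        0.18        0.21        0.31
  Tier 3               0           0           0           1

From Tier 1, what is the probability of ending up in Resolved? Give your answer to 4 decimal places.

0.4137

Let h(s) be the probability of absorption at Resolved starting from transient state s. Then h(Resolved) = 1 and h(Tier 3) = 0. By first-step analysis:
h(Tier 1) = 0.23·h(Tier 1) + 0.23·1 + 0.23·h(Escalated) + 0.31·0
h(Escalated) = 0.3·h(Tier 1) + 0.18·1 + 0.21·h(Escalated) + 0.31·0
Solving: h(Tier 1) = 0.4137, h(Escalated) = 0.3849.
Starting from Tier 1, the probability is 0.4137.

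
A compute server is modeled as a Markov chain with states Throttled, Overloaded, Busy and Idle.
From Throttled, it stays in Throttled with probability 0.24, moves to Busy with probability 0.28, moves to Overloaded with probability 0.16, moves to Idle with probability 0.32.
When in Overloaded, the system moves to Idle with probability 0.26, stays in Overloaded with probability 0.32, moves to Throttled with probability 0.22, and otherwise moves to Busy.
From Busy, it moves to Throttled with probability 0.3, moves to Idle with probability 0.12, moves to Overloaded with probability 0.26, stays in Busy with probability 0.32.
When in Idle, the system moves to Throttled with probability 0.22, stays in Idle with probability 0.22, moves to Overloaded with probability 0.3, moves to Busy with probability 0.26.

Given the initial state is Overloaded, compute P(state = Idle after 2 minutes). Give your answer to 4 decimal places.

0.2348

Propagate the distribution vector 2 minutes from Overloaded.
After 0 minutes: (0.0000, 1.0000, 0.0000, 0.0000)
After 1 minute: (0.2200, 0.3200, 0.2000, 0.2600)
After 2 minutes: (0.2404, 0.2676, 0.2572, 0.2348)
P(in Idle after 2 minutes) = 0.2348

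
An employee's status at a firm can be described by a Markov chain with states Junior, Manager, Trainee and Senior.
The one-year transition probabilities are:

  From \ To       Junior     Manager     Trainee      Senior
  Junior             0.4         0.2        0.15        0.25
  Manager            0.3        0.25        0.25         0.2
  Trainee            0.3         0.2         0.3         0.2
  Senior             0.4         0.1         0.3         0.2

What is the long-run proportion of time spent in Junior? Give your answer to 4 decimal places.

Let the stationary distribution be π with π = πP and π_1 + π_2 + π_3 + π_4 = 1.
π_1 = 0.4·π_1 + 0.3·π_2 + 0.3·π_3 + 0.4·π_4
π_2 = 0.2·π_1 + 0.25·π_2 + 0.2·π_3 + 0.1·π_4
π_3 = 0.15·π_1 + 0.25·π_2 + 0.3·π_3 + 0.3·π_4
Solving with the normalization constraint gives π = (0.3575, 0.1876, 0.2370, 0.2179).
So the stationary probability of Junior is 0.3575.

0.3575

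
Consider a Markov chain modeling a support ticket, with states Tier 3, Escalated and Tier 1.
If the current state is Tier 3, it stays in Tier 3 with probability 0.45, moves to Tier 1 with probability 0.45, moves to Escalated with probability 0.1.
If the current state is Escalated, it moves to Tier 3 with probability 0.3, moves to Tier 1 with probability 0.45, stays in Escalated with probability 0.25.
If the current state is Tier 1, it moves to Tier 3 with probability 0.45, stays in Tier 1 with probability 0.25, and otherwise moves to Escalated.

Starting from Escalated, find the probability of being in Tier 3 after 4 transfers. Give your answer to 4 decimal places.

Propagate the distribution vector 4 transfers from Escalated.
After 0 transfers: (0.0000, 1.0000, 0.0000)
After 1 transfer: (0.3000, 0.2500, 0.4500)
After 2 transfers: (0.4125, 0.2275, 0.3600)
After 3 transfers: (0.4159, 0.2061, 0.3780)
After 4 transfers: (0.4191, 0.2065, 0.3744)
P(in Tier 3 after 4 transfers) = 0.4191

0.4191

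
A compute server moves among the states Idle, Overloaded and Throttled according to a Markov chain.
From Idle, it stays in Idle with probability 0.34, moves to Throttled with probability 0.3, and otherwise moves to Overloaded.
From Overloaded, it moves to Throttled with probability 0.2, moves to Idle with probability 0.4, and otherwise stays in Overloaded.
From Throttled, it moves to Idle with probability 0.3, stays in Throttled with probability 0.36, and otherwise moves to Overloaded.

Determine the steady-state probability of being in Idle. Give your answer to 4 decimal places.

Let the stationary distribution be π with π = πP and π_1 + π_2 + π_3 = 1.
π_1 = 0.34·π_1 + 0.4·π_2 + 0.3·π_3
π_2 = 0.36·π_1 + 0.4·π_2 + 0.34·π_3
Solving with the normalization constraint gives π = (0.3510, 0.3692, 0.2799).
So the stationary probability of Idle is 0.3510.

0.3510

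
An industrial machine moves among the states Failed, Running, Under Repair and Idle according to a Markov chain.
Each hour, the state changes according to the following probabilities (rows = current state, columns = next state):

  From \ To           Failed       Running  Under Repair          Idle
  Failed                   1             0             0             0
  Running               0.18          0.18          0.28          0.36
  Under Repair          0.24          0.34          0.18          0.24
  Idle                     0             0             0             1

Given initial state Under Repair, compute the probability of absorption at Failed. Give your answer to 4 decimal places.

0.4470

Let h(s) be the probability of absorption at Failed starting from transient state s. Then h(Failed) = 1 and h(Idle) = 0. By first-step analysis:
h(Running) = 0.18·1 + 0.18·h(Running) + 0.28·h(Under Repair) + 0.36·0
h(Under Repair) = 0.24·1 + 0.34·h(Running) + 0.18·h(Under Repair) + 0.24·0
Solving: h(Running) = 0.3721, h(Under Repair) = 0.4470.
Starting from Under Repair, the probability is 0.4470.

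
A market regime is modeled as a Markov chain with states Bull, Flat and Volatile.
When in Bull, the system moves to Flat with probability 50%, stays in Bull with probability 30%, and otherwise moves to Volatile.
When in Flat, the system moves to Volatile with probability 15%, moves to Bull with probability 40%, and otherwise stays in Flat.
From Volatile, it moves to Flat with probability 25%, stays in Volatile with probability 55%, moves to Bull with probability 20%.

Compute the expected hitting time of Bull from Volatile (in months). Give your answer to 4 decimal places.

3.8095

Let t(s) be the expected number of months to first reach Bull from state s, with t(Bull) = 0. Conditioning on the first month:
t(Flat) = 1 + 0.45·t(Flat) + 0.15·t(Volatile)
t(Volatile) = 1 + 0.25·t(Flat) + 0.55·t(Volatile)
Solving: t(Flat) = 2.8571, t(Volatile) = 3.8095.
Expected months from Volatile to Bull: 3.8095.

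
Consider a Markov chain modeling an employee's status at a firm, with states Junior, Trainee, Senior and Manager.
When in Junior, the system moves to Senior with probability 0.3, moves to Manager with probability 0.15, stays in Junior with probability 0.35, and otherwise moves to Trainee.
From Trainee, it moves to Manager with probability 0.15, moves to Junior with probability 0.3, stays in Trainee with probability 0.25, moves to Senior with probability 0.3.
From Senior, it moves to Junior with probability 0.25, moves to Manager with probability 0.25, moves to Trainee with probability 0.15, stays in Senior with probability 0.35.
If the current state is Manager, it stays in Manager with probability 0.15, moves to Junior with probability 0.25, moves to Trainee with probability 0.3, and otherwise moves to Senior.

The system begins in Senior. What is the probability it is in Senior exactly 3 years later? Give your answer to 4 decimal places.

0.3159

Propagate the distribution vector 3 years from Senior.
After 0 years: (0.0000, 0.0000, 1.0000, 0.0000)
After 1 year: (0.2500, 0.1500, 0.3500, 0.2500)
After 2 years: (0.2825, 0.2150, 0.3175, 0.1850)
After 3 years: (0.2890, 0.2134, 0.3159, 0.1818)
P(in Senior after 3 years) = 0.3159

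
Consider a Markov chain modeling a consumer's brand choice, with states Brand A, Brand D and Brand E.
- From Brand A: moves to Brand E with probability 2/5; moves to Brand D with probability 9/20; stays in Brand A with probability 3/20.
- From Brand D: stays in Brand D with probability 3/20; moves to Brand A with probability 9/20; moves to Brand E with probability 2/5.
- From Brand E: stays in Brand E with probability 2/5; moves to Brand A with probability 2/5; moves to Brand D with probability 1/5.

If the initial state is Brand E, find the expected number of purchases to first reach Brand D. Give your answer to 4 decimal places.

3.5714

Let t(s) be the expected number of purchases to first reach Brand D from state s, with t(Brand D) = 0. Conditioning on the first purchase:
t(Brand A) = 1 + 0.15·t(Brand A) + 0.4·t(Brand E)
t(Brand E) = 1 + 0.4·t(Brand A) + 0.4·t(Brand E)
Solving: t(Brand A) = 2.8571, t(Brand E) = 3.5714.
Expected purchases from Brand E to Brand D: 3.5714.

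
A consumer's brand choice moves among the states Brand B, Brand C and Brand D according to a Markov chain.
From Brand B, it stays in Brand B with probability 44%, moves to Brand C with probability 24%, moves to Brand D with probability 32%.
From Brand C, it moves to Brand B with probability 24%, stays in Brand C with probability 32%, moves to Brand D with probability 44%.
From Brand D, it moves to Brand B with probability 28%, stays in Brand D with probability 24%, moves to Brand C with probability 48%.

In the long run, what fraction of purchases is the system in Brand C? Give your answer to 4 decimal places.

0.3483

Let the stationary distribution be π with π = πP and π_1 + π_2 + π_3 = 1.
π_1 = 0.44·π_1 + 0.24·π_2 + 0.28·π_3
π_2 = 0.24·π_1 + 0.32·π_2 + 0.48·π_3
Solving with the normalization constraint gives π = (0.3167, 0.3483, 0.3350).
So the stationary probability of Brand C is 0.3483.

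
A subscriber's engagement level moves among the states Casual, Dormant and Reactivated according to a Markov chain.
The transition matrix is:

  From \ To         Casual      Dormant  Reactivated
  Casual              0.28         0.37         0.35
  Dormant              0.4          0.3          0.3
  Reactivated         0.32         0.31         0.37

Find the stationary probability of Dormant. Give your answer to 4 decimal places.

0.3267

Let the stationary distribution be π with π = πP and π_1 + π_2 + π_3 = 1.
π_1 = 0.28·π_1 + 0.4·π_2 + 0.32·π_3
π_2 = 0.37·π_1 + 0.3·π_2 + 0.31·π_3
Solving with the normalization constraint gives π = (0.3328, 0.3267, 0.3405).
So the stationary probability of Dormant is 0.3267.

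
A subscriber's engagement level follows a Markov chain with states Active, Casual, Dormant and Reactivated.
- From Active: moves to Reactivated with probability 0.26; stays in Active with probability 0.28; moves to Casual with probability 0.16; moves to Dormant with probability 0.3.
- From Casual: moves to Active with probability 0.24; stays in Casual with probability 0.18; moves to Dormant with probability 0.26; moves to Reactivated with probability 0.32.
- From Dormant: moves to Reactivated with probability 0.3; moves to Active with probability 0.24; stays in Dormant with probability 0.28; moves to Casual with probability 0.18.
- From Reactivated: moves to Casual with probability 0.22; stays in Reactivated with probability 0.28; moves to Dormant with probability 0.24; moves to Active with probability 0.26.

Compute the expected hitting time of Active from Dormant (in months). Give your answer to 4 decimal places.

4.0657

Let t(s) be the expected number of months to first reach Active from state s, with t(Active) = 0. Conditioning on the first month:
t(Casual) = 1 + 0.18·t(Casual) + 0.26·t(Dormant) + 0.32·t(Reactivated)
t(Dormant) = 1 + 0.18·t(Casual) + 0.28·t(Dormant) + 0.3·t(Reactivated)
t(Reactivated) = 1 + 0.22·t(Casual) + 0.24·t(Dormant) + 0.28·t(Reactivated)
Solving: t(Casual) = 4.0641, t(Dormant) = 4.0657, t(Reactivated) = 3.9860.
Expected months from Dormant to Active: 4.0657.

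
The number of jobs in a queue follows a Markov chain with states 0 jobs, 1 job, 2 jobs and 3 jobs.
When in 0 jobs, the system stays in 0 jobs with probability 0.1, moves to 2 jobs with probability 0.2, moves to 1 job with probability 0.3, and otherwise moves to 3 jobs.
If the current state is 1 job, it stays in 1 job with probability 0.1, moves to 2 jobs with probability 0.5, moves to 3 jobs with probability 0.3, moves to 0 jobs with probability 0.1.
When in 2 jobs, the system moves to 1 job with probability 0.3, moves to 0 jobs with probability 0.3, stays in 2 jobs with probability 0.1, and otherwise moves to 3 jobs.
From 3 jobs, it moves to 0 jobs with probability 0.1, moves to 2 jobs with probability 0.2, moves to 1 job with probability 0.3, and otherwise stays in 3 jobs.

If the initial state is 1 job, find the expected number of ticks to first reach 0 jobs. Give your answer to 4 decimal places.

Let t(s) be the expected number of ticks to first reach 0 jobs from state s, with t(0 jobs) = 0. Conditioning on the first tick:
t(1 job) = 1 + 0.1·t(1 job) + 0.5·t(2 jobs) + 0.3·t(3 jobs)
t(2 jobs) = 1 + 0.3·t(1 job) + 0.1·t(2 jobs) + 0.3·t(3 jobs)
t(3 jobs) = 1 + 0.3·t(1 job) + 0.2·t(2 jobs) + 0.4·t(3 jobs)
Solving: t(1 job) = 6.3636, t(2 jobs) = 5.4545, t(3 jobs) = 6.6667.
Expected ticks from 1 job to 0 jobs: 6.3636.

6.3636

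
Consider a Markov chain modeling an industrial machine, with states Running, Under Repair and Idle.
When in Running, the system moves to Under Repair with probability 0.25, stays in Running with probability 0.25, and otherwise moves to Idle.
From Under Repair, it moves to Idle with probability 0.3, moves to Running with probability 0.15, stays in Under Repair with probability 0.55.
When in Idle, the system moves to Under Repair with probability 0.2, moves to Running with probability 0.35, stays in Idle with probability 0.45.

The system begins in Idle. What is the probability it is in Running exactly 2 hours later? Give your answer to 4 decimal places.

Sum over the intermediate state after 1 hour:
P = P(Idle→Running)·P(Running→Running) + P(Idle→Under Repair)·P(Under Repair→Running) + P(Idle→Idle)·P(Idle→Running)
  = 0.35×0.25 + 0.2×0.15 + 0.45×0.35
  = 0.0875 + 0.0300 + 0.1575 = 0.2750

0.2750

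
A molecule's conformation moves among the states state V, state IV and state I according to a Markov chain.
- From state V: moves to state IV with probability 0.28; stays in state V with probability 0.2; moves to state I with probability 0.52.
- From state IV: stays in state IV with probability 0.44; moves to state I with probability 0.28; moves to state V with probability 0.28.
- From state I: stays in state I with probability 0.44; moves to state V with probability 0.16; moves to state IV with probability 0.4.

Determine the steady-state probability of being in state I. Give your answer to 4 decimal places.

Let the stationary distribution be π with π = πP and π_1 + π_2 + π_3 = 1.
π_1 = 0.2·π_1 + 0.28·π_2 + 0.16·π_3
π_2 = 0.28·π_1 + 0.44·π_2 + 0.4·π_3
Solving with the normalization constraint gives π = (0.2154, 0.3897, 0.3949).
So the stationary probability of state I is 0.3949.

0.3949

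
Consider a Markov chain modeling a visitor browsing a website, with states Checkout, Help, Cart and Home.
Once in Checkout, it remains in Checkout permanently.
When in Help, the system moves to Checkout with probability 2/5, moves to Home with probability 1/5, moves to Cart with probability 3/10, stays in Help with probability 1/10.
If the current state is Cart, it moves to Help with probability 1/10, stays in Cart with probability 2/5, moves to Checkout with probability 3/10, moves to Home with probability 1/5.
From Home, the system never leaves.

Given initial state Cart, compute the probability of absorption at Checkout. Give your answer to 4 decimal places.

Let h(s) be the probability of absorption at Checkout starting from transient state s. Then h(Checkout) = 1 and h(Home) = 0. By first-step analysis:
h(Help) = 0.4·1 + 0.1·h(Help) + 0.3·h(Cart) + 0.2·0
h(Cart) = 0.3·1 + 0.1·h(Help) + 0.4·h(Cart) + 0.2·0
Solving: h(Help) = 0.6471, h(Cart) = 0.6078.
Starting from Cart, the probability is 0.6078.

0.6078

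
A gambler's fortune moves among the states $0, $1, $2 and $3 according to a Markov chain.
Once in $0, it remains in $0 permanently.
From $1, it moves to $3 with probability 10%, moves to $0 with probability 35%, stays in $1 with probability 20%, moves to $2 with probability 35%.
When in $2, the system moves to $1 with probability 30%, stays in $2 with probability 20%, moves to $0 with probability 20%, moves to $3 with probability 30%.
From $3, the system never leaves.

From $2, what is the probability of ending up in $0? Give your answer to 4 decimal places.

0.4953

Let h(s) be the probability of absorption at $0 starting from transient state s. Then h($0) = 1 and h($3) = 0. By first-step analysis:
h($1) = 0.35·1 + 0.2·h($1) + 0.35·h($2) + 0.1·0
h($2) = 0.2·1 + 0.3·h($1) + 0.2·h($2) + 0.3·0
Solving: h($1) = 0.6542, h($2) = 0.4953.
Starting from $2, the probability is 0.4953.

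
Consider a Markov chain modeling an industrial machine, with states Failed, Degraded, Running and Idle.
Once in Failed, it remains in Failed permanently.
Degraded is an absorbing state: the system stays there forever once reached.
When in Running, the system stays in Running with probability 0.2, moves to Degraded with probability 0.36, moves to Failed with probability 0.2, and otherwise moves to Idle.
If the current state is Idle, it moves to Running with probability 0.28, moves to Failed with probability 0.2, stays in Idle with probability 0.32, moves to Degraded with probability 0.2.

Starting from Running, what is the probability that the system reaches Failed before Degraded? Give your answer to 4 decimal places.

0.3859

Let h(s) be the probability of absorption at Failed starting from transient state s. Then h(Failed) = 1 and h(Degraded) = 0. By first-step analysis:
h(Running) = 0.2·1 + 0.36·0 + 0.2·h(Running) + 0.24·h(Idle)
h(Idle) = 0.2·1 + 0.2·0 + 0.28·h(Running) + 0.32·h(Idle)
Solving: h(Running) = 0.3859, h(Idle) = 0.4530.
Starting from Running, the probability is 0.3859.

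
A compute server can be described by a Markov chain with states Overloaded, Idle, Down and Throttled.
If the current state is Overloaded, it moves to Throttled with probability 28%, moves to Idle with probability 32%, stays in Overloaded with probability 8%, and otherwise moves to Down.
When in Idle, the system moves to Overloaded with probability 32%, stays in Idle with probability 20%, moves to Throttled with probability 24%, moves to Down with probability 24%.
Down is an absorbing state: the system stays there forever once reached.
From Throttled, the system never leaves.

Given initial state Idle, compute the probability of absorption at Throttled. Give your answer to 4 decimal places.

0.4899

Let h(s) be the probability of absorption at Throttled starting from transient state s. Then h(Throttled) = 1 and h(Down) = 0. By first-step analysis:
h(Overloaded) = 0.08·h(Overloaded) + 0.32·h(Idle) + 0.32·0 + 0.28·1
h(Idle) = 0.32·h(Overloaded) + 0.2·h(Idle) + 0.24·0 + 0.24·1
Solving: h(Overloaded) = 0.4747, h(Idle) = 0.4899.
Starting from Idle, the probability is 0.4899.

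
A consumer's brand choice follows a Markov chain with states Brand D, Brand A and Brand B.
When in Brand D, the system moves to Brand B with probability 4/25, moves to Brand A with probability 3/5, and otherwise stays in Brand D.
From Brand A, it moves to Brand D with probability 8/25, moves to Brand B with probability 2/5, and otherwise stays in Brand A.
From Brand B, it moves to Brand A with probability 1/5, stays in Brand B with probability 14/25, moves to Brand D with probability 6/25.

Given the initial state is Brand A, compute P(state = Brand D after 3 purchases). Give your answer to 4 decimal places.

Propagate the distribution vector 3 purchases from Brand A.
After 0 purchases: (0.0000, 1.0000, 0.0000)
After 1 purchase: (0.3200, 0.2800, 0.4000)
After 2 purchases: (0.2624, 0.3504, 0.3872)
After 3 purchases: (0.2680, 0.3330, 0.3990)
P(in Brand D after 3 purchases) = 0.2680

0.2680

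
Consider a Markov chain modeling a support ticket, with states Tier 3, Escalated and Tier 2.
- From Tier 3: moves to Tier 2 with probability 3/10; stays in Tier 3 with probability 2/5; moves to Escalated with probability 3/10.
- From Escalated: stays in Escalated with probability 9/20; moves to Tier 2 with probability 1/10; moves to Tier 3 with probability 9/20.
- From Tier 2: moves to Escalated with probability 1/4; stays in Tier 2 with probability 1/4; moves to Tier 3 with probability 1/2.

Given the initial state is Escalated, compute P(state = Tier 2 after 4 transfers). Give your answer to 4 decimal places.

0.2203

Propagate the distribution vector 4 transfers from Escalated.
After 0 transfers: (0.0000, 1.0000, 0.0000)
After 1 transfer: (0.4500, 0.4500, 0.1000)
After 2 transfers: (0.4325, 0.3625, 0.2050)
After 3 transfers: (0.4386, 0.3441, 0.2173)
After 4 transfers: (0.4389, 0.3408, 0.2203)
P(in Tier 2 after 4 transfers) = 0.2203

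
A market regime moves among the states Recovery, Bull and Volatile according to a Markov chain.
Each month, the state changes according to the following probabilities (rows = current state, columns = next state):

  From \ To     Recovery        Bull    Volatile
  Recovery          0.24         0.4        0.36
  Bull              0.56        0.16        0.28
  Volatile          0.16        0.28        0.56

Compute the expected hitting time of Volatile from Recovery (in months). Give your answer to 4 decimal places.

2.9923

Let t(s) be the expected number of months to first reach Volatile from state s, with t(Volatile) = 0. Conditioning on the first month:
t(Recovery) = 1 + 0.24·t(Recovery) + 0.4·t(Bull)
t(Bull) = 1 + 0.56·t(Recovery) + 0.16·t(Bull)
Solving: t(Recovery) = 2.9923, t(Bull) = 3.1853.
Expected months from Recovery to Volatile: 2.9923.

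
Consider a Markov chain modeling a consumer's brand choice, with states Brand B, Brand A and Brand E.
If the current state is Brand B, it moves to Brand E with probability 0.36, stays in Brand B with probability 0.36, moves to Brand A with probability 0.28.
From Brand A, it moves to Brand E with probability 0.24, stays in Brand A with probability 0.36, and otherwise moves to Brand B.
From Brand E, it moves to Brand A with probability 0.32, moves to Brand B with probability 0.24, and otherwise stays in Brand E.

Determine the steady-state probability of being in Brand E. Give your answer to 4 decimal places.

Let the stationary distribution be π with π = πP and π_1 + π_2 + π_3 = 1.
π_1 = 0.36·π_1 + 0.4·π_2 + 0.24·π_3
π_2 = 0.28·π_1 + 0.36·π_2 + 0.32·π_3
Solving with the normalization constraint gives π = (0.3308, 0.3195, 0.3496).
So the stationary probability of Brand E is 0.3496.

0.3496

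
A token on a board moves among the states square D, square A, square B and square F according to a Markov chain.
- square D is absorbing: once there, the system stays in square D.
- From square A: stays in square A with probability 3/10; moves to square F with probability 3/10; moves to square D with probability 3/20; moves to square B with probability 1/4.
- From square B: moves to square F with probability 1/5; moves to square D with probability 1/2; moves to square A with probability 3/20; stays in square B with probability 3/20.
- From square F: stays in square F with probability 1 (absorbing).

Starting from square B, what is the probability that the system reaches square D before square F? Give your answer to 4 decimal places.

Let h(s) be the probability of absorption at square D starting from transient state s. Then h(square D) = 1 and h(square F) = 0. By first-step analysis:
h(square A) = 0.15·1 + 0.3·h(square A) + 0.25·h(square B) + 0.3·0
h(square B) = 0.5·1 + 0.15·h(square A) + 0.15·h(square B) + 0.2·0
Solving: h(square A) = 0.4529, h(square B) = 0.6682.
Starting from square B, the probability is 0.6682.

0.6682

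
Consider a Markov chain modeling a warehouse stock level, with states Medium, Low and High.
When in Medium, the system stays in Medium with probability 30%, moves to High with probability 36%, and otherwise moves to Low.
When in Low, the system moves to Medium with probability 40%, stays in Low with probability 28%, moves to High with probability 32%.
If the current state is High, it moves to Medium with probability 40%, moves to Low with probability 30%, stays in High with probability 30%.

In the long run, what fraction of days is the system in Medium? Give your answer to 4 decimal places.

Let the stationary distribution be π with π = πP and π_1 + π_2 + π_3 = 1.
π_1 = 0.3·π_1 + 0.4·π_2 + 0.4·π_3
π_2 = 0.34·π_1 + 0.28·π_2 + 0.3·π_3
Solving with the normalization constraint gives π = (0.3636, 0.3084, 0.3280).
So the stationary probability of Medium is 0.3636.

0.3636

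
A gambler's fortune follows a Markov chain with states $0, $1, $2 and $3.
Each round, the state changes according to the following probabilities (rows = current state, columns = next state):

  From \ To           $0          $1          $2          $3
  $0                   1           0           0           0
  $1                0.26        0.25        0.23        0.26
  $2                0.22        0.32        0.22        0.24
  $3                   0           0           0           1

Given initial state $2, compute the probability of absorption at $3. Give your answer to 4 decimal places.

0.5147

Let h(s) be the probability of absorption at $3 starting from transient state s. Then h($3) = 1 and h($0) = 0. By first-step analysis:
h($1) = 0.26·0 + 0.25·h($1) + 0.23·h($2) + 0.26·1
h($2) = 0.22·0 + 0.32·h($1) + 0.22·h($2) + 0.24·1
Solving: h($1) = 0.5045, h($2) = 0.5147.
Starting from $2, the probability is 0.5147.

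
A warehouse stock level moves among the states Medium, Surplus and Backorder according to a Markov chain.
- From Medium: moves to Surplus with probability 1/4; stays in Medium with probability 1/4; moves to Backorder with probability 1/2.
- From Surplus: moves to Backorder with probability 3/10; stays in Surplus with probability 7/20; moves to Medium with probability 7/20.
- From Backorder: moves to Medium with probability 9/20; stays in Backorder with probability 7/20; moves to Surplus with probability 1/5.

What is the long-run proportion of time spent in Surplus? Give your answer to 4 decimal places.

0.2561

Let the stationary distribution be π with π = πP and π_1 + π_2 + π_3 = 1.
π_1 = 0.25·π_1 + 0.35·π_2 + 0.45·π_3
π_2 = 0.25·π_1 + 0.35·π_2 + 0.2·π_3
Solving with the normalization constraint gives π = (0.3537, 0.2561, 0.3902).
So the stationary probability of Surplus is 0.2561.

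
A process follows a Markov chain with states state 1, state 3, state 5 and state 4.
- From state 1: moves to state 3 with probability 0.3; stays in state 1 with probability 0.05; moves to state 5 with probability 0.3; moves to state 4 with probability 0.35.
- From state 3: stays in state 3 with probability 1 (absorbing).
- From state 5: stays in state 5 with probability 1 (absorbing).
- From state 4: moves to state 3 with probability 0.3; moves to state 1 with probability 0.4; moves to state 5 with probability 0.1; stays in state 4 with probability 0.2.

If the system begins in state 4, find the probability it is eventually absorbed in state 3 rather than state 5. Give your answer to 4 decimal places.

0.6532

Let h(s) be the probability of absorption at state 3 starting from transient state s. Then h(state 3) = 1 and h(state 5) = 0. By first-step analysis:
h(state 1) = 0.05·h(state 1) + 0.3·1 + 0.3·0 + 0.35·h(state 4)
h(state 4) = 0.4·h(state 1) + 0.3·1 + 0.1·0 + 0.2·h(state 4)
Solving: h(state 1) = 0.5565, h(state 4) = 0.6532.
Starting from state 4, the probability is 0.6532.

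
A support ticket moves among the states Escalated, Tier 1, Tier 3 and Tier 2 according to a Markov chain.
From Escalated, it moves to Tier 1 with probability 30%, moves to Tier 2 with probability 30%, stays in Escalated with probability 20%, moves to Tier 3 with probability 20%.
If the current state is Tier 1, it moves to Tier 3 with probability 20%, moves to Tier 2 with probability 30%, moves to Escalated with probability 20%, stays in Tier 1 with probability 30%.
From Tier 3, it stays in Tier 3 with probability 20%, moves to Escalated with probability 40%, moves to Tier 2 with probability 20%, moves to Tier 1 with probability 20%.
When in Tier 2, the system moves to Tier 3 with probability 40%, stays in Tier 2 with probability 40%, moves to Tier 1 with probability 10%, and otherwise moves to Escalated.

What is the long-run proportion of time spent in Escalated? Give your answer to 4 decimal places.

0.2217

Let the stationary distribution be π with π = πP and π_1 + π_2 + π_3 + π_4 = 1.
π_1 = 0.2·π_1 + 0.2·π_2 + 0.4·π_3 + 0.1·π_4
π_2 = 0.3·π_1 + 0.3·π_2 + 0.2·π_3 + 0.1·π_4
π_3 = 0.2·π_1 + 0.2·π_2 + 0.2·π_3 + 0.4·π_4
Solving with the normalization constraint gives π = (0.2217, 0.2130, 0.2609, 0.3043).
So the stationary probability of Escalated is 0.2217.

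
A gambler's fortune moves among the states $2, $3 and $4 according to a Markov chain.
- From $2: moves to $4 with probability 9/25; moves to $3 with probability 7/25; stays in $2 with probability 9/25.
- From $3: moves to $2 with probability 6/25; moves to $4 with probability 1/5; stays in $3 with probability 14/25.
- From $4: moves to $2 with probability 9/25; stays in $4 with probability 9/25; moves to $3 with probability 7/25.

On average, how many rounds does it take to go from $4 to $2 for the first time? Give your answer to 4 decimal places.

Let t(s) be the expected number of rounds to first reach $2 from state s, with t($2) = 0. Conditioning on the first round:
t($3) = 1 + 0.56·t($3) + 0.2·t($4)
t($4) = 1 + 0.28·t($3) + 0.36·t($4)
Solving: t($3) = 3.7234, t($4) = 3.1915.
Expected rounds from $4 to $2: 3.1915.

3.1915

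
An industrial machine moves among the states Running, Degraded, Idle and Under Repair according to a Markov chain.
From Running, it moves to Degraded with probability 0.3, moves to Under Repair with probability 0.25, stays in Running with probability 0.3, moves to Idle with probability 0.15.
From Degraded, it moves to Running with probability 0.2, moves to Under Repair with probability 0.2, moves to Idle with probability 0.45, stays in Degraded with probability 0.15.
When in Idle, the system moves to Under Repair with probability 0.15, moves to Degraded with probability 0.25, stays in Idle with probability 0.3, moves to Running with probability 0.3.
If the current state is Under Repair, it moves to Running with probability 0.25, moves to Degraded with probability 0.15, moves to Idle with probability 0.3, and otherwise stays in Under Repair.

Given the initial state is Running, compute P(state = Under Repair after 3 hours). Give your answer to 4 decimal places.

Propagate the distribution vector 3 hours from Running.
After 0 hours: (1.0000, 0.0000, 0.0000, 0.0000)
After 1 hour: (0.3000, 0.3000, 0.1500, 0.2500)
After 2 hours: (0.2575, 0.2100, 0.3000, 0.2325)
After 3 hours: (0.2674, 0.2186, 0.2929, 0.2211)
P(in Under Repair after 3 hours) = 0.2211

0.2211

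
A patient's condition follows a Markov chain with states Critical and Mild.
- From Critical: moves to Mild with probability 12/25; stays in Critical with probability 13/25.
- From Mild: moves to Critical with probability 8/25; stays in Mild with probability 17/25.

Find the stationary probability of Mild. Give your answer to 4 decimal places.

Let the stationary distribution be π with π = πP and π_1 + π_2 = 1.
π_1 = 0.52·π_1 + 0.32·π_2
Solving with the normalization constraint gives π = (0.4000, 0.6000).
So the stationary probability of Mild is 0.6000.

0.6000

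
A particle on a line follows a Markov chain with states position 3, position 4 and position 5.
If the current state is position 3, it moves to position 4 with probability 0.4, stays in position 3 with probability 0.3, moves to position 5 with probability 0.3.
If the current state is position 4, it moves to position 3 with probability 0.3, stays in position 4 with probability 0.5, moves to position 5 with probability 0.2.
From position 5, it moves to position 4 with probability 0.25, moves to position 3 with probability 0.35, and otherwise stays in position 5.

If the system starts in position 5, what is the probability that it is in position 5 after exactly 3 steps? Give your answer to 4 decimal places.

Propagate the distribution vector 3 steps from position 5.
After 0 steps: (0.0000, 0.0000, 1.0000)
After 1 step: (0.3500, 0.2500, 0.4000)
After 2 steps: (0.3200, 0.3650, 0.3150)
After 3 steps: (0.3158, 0.3893, 0.2950)
P(in position 5 after 3 steps) = 0.2950

0.2950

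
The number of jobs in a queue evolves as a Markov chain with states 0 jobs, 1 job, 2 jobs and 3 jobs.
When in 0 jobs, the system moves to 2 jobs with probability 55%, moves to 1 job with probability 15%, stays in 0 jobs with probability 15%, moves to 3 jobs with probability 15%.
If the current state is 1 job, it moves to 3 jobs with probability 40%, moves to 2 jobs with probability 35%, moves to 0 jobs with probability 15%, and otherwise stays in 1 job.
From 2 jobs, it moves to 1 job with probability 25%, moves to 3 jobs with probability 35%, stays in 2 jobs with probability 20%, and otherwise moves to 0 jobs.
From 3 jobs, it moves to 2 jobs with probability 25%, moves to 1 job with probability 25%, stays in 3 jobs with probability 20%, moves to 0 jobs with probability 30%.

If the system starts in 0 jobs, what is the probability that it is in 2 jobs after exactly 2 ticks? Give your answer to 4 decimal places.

0.2825

Propagate the distribution vector 2 ticks from 0 jobs.
After 0 ticks: (1.0000, 0.0000, 0.0000, 0.0000)
After 1 tick: (0.1500, 0.1500, 0.5500, 0.1500)
After 2 ticks: (0.2000, 0.2125, 0.2825, 0.3050)
P(in 2 jobs after 2 ticks) = 0.2825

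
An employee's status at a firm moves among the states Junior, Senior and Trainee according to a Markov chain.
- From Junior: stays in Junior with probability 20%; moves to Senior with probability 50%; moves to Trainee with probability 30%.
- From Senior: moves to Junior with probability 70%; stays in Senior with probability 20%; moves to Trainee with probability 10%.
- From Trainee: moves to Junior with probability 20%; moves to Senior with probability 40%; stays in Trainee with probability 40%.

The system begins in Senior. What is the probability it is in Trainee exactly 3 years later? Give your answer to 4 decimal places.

Propagate the distribution vector 3 years from Senior.
After 0 years: (0.0000, 1.0000, 0.0000)
After 1 year: (0.7000, 0.2000, 0.1000)
After 2 years: (0.3000, 0.4300, 0.2700)
After 3 years: (0.4150, 0.3440, 0.2410)
P(in Trainee after 3 years) = 0.2410

0.2410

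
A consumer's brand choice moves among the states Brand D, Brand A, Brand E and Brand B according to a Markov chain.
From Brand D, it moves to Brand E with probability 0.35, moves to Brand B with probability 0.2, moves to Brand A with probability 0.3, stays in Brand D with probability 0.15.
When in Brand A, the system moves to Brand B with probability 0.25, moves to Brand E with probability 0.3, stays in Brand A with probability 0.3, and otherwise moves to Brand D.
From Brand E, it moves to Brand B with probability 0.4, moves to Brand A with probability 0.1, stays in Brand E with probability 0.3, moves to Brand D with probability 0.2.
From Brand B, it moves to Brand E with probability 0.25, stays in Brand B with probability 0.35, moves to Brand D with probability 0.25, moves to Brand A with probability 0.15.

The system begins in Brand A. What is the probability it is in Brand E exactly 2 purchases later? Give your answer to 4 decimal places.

Propagate the distribution vector 2 purchases from Brand A.
After 0 purchases: (0.0000, 1.0000, 0.0000, 0.0000)
After 1 purchase: (0.1500, 0.3000, 0.3000, 0.2500)
After 2 purchases: (0.1900, 0.2025, 0.2950, 0.3125)
P(in Brand E after 2 purchases) = 0.2950

0.2950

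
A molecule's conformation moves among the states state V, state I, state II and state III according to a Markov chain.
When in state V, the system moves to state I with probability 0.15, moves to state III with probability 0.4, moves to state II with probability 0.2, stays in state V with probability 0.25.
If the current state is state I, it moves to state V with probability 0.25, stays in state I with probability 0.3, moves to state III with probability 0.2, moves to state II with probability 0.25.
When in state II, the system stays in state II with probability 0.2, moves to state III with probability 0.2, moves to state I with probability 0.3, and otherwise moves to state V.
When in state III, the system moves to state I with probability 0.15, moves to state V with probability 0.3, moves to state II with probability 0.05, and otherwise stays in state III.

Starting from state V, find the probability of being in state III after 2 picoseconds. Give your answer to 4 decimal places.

Propagate the distribution vector 2 picoseconds from state V.
After 0 picoseconds: (1.0000, 0.0000, 0.0000, 0.0000)
After 1 picosecond: (0.2500, 0.1500, 0.2000, 0.4000)
After 2 picoseconds: (0.2800, 0.2025, 0.1475, 0.3700)
P(in state III after 2 picoseconds) = 0.3700

0.3700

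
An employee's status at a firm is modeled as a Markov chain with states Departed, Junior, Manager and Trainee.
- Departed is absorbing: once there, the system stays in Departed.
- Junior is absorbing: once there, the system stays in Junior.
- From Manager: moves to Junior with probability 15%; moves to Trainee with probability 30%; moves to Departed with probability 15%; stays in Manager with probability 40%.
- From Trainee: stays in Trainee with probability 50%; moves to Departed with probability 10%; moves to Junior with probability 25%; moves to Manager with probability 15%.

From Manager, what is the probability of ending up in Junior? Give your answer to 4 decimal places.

Let h(s) be the probability of absorption at Junior starting from transient state s. Then h(Junior) = 1 and h(Departed) = 0. By first-step analysis:
h(Manager) = 0.15·0 + 0.15·1 + 0.4·h(Manager) + 0.3·h(Trainee)
h(Trainee) = 0.1·0 + 0.25·1 + 0.15·h(Manager) + 0.5·h(Trainee)
Solving: h(Manager) = 0.5882, h(Trainee) = 0.6765.
Starting from Manager, the probability is 0.5882.

0.5882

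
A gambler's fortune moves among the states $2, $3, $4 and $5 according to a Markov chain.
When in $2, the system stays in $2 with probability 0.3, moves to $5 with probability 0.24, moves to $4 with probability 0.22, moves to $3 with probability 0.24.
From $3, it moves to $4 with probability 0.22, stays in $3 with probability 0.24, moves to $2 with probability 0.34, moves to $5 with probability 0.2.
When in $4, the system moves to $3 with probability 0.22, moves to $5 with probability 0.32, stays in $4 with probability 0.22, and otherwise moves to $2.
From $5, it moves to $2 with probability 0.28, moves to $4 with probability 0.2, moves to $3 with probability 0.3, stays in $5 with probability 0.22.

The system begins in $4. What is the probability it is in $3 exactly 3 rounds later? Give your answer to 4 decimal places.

0.2503

Propagate the distribution vector 3 rounds from $4.
After 0 rounds: (0.0000, 0.0000, 1.0000, 0.0000)
After 1 round: (0.2400, 0.2200, 0.2200, 0.3200)
After 2 rounds: (0.2892, 0.2548, 0.2136, 0.2424)
After 3 rounds: (0.2925, 0.2503, 0.2152, 0.2420)
P(in $3 after 3 rounds) = 0.2503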